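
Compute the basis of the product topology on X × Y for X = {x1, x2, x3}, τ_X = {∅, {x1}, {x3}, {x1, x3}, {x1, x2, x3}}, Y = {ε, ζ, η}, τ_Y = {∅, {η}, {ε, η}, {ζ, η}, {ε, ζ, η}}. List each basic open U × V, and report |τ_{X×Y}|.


Basis B = {∅ × ∅, {x1} × {η}, {x3} × {η}, {x1} × {ε, η}, {x1} × {ζ, η}, {x1, x3} × {η}, {x3} × {ε, η}, {x3} × {ζ, η}, {x1} × {ε, ζ, η}, {x1, x2, x3} × {η}, {x3} × {ε, ζ, η}, {x1, x3} × {ε, η}, {x1, x3} × {ζ, η}, {x1, x3} × {ε, ζ, η}, {x1, x2, x3} × {ε, η}, {x1, x2, x3} × {ζ, η}, {x1, x2, x3} × {ε, ζ, η}}; |τ_{X×Y}| = 50.

Enumerate products U × V with U ∈ τ_X, V ∈ τ_Y (deduplicated):
  ∅ × ∅ = {} (∅)
  {x1} × {η} = {(x1,η)}
  {x3} × {η} = {(x3,η)}
  {x1} × {ε, η} = {(x1,ε), (x1,η)}
  {x1} × {ζ, η} = {(x1,ζ), (x1,η)}
  {x1, x3} × {η} = {(x1,η), (x3,η)}
  {x3} × {ε, η} = {(x3,ε), (x3,η)}
  {x3} × {ζ, η} = {(x3,ζ), (x3,η)}
  {x1} × {ε, ζ, η} = {(x1,ε), (x1,ζ), (x1,η)}
  {x1, x2, x3} × {η} = {(x1,η), (x2,η), (x3,η)}
  {x3} × {ε, ζ, η} = {(x3,ε), (x3,ζ), (x3,η)}
  {x1, x3} × {ε, η} = {(x1,ε), (x1,η), (x3,ε), (x3,η)}
  {x1, x3} × {ζ, η} = {(x1,ζ), (x1,η), (x3,ζ), (x3,η)}
  {x1, x3} × {ε, ζ, η} = {(x1,ε), (x1,ζ), (x1,η), (x3,ε), (x3,ζ), (x3,η)}
  {x1, x2, x3} × {ε, η} = {(x1,ε), (x1,η), (x2,ε), (x2,η), (x3,ε), (x3,η)}
  {x1, x2, x3} × {ζ, η} = {(x1,ζ), (x1,η), (x2,ζ), (x2,η), (x3,ζ), (x3,η)}
  {x1, x2, x3} × {ε, ζ, η} = {(x1,ε), (x1,ζ), (x1,η), (x2,ε), (x2,ζ), (x2,η), (x3,ε), (x3,ζ), (x3,η)}
These 17 distinct sets form the basis B.
Close under arbitrary unions to get τ_{X×Y}; counting gives |τ_{X×Y}| = 50.


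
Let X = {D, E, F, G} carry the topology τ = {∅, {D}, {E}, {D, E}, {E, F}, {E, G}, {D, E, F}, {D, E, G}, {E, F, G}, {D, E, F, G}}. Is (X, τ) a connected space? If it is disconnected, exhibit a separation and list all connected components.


(X, τ) is disconnected; components = [{D}, {E, F, G}].

Find clopen sets (U ∈ τ with X ∖ U ∈ τ):
  U = ∅, X ∖ U = {D, E, F, G} — both open, so U is clopen.
  U = {D}, X ∖ U = {E, F, G} — both open, so U is clopen.
  U = {E, F, G}, X ∖ U = {D} — both open, so U is clopen.
  U = {D, E, F, G}, X ∖ U = ∅ — both open, so U is clopen.
Nontrivial clopen(s) exist: e.g. {D}. So (X, τ) is disconnected.
Compute connected components by grouping points that agree on all clopens:
  component: {D}
  component: {E, F, G}


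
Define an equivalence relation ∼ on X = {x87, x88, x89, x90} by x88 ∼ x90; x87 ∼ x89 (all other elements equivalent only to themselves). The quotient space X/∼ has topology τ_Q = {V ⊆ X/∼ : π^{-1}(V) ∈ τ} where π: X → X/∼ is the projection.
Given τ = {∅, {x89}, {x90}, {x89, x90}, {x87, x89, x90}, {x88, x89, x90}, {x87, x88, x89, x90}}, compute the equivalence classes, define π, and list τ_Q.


X/∼ = {[x87=x89], [x88=x90]}; |τ_Q| = 2.

Equivalence classes: [x87=x89], [x88=x90].
Quotient map π: X → X/∼ sends x87 ↦ [x87=x89], x88 ↦ [x88=x90], x89 ↦ [x87=x89], x90 ↦ [x88=x90].
For each subset V ⊆ X/∼, compute π^{-1}(V) ⊆ X and check whether π^{-1}(V) ∈ τ. V is open in τ_Q iff π^{-1}(V) ∈ τ.
  V = {}: π^{-1}(V) = ∅ ∈ τ ✓.
  V = {[x87=x89]}: π^{-1}(V) = {x87, x89} ∉ τ ✗.
  V = {[x88=x90]}: π^{-1}(V) = {x88, x90} ∉ τ ✗.
  V = {[x87=x89], [x88=x90]}: π^{-1}(V) = {x87, x88, x89, x90} ∈ τ ✓.
Open sets in the quotient: τ_Q = {{}, {[x87=x89], [x88=x90]}} (2 elements).


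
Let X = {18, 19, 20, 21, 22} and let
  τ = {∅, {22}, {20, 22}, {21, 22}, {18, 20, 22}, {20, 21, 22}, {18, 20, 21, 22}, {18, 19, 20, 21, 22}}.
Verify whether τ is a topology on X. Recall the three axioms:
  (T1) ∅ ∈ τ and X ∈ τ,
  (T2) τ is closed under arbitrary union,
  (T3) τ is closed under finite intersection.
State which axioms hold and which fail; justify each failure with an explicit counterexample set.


τ IS a topology on X.

Axiom (T1): ∅ ∈ τ? Yes; X ∈ τ? Yes.
Axiom (T2/T3): check pairwise unions and intersections of members of τ.
All pairwise intersections and unions checked — each lies in τ. Therefore τ satisfies (T1), (T2), (T3): it IS a topology on X.


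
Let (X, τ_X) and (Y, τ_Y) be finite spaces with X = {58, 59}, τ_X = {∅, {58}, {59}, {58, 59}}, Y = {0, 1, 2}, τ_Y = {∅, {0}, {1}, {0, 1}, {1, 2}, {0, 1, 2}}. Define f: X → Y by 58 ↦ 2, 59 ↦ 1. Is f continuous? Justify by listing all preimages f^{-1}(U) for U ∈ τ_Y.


f IS continuous.

Compute f^{-1}(U) for each U ∈ τ_Y:
  U = ∅: f^{-1}(U) = ∅ ∈ τ_X ✓.
  U = {0}: f^{-1}(U) = ∅ ∈ τ_X ✓.
  U = {1}: f^{-1}(U) = {59} ∈ τ_X ✓.
  U = {0, 1}: f^{-1}(U) = {59} ∈ τ_X ✓.
  U = {1, 2}: f^{-1}(U) = {58, 59} ∈ τ_X ✓.
  U = {0, 1, 2}: f^{-1}(U) = {58, 59} ∈ τ_X ✓.
Every preimage lies in τ_X, so f IS continuous.


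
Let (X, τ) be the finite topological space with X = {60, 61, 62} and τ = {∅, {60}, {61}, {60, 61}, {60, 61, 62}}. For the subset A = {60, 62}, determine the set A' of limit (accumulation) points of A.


A' = {62}

For each x ∈ X, list the open sets U ∈ τ with x ∈ U, then check whether U ∩ (A ∖ {x}) ≠ ∅ for every such U.
  x = 60: open {60} ∋ x has {60} ∩ (A ∖ {60}) = ∅, so x is NOT a limit point.
  x = 61: open {61} ∋ x has {61} ∩ (A ∖ {61}) = ∅, so x is NOT a limit point.
  x = 62: opens ∋ x are {60, 61, 62}; each meets A ∖ {62}, so x IS a limit point.
Collecting: A' = {62}.


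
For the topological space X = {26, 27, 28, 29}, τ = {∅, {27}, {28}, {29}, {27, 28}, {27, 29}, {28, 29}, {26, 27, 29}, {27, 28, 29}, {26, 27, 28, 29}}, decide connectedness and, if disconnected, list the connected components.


(X, τ) is disconnected; components = [{28}, {26, 27, 29}].

Find clopen sets (U ∈ τ with X ∖ U ∈ τ):
  U = ∅, X ∖ U = {26, 27, 28, 29} — both open, so U is clopen.
  U = {28}, X ∖ U = {26, 27, 29} — both open, so U is clopen.
  U = {26, 27, 29}, X ∖ U = {28} — both open, so U is clopen.
  U = {26, 27, 28, 29}, X ∖ U = ∅ — both open, so U is clopen.
Nontrivial clopen(s) exist: e.g. {26, 27, 29}. So (X, τ) is disconnected.
Compute connected components by grouping points that agree on all clopens:
  component: {28}
  component: {26, 27, 29}


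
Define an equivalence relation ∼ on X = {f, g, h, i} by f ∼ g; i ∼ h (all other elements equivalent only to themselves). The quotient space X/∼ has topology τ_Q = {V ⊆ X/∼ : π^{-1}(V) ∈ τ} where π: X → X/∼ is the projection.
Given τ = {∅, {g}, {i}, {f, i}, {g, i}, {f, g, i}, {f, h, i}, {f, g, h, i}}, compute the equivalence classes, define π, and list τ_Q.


X/∼ = {[f=g], [h=i]}; |τ_Q| = 2.

Equivalence classes: [f=g], [h=i].
Quotient map π: X → X/∼ sends f ↦ [f=g], g ↦ [f=g], h ↦ [h=i], i ↦ [h=i].
For each subset V ⊆ X/∼, compute π^{-1}(V) ⊆ X and check whether π^{-1}(V) ∈ τ. V is open in τ_Q iff π^{-1}(V) ∈ τ.
  V = {}: π^{-1}(V) = ∅ ∈ τ ✓.
  V = {[f=g]}: π^{-1}(V) = {f, g} ∉ τ ✗.
  V = {[h=i]}: π^{-1}(V) = {h, i} ∉ τ ✗.
  V = {[f=g], [h=i]}: π^{-1}(V) = {f, g, h, i} ∈ τ ✓.
Open sets in the quotient: τ_Q = {{}, {[f=g], [h=i]}} (2 elements).


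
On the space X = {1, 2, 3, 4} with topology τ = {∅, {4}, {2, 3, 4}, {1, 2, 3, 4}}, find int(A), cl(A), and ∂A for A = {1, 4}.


int(A) = {4}, cl(A) = {1, 2, 3, 4}, ∂A = {1, 2, 3}.

Closed sets in (X, τ) are complements of opens:
  closed(X, τ) = {∅, {1}, {1, 2, 3}, {1, 2, 3, 4}}.
int(A) = ⋃ {U ∈ τ : U ⊆ A}. Opens contained in A: ∅, {4}.
Taking the union of these: int(A) = {4}.
cl(A) = ⋂ {C closed : A ⊆ C}. Closed sets containing A: {1, 2, 3, 4}.
Intersecting these: cl(A) = {1, 2, 3, 4}.
∂A = cl(A) ∖ int(A) = {1, 2, 3, 4} ∖ {4} = {1, 2, 3}.


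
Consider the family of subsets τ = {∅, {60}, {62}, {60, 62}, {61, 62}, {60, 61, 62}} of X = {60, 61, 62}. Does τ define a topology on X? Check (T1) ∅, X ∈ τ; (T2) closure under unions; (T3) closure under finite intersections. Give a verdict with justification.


τ IS a topology on X.

Axiom (T1): ∅ ∈ τ? Yes; X ∈ τ? Yes.
Axiom (T2/T3): check pairwise unions and intersections of members of τ.
All pairwise intersections and unions checked — each lies in τ. Therefore τ satisfies (T1), (T2), (T3): it IS a topology on X.


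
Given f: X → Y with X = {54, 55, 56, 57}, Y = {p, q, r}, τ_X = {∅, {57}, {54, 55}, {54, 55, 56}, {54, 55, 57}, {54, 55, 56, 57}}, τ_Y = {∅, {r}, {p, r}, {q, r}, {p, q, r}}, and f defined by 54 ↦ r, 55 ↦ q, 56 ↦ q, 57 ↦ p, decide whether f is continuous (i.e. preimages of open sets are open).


f is NOT continuous.

Compute f^{-1}(U) for each U ∈ τ_Y:
  U = ∅: f^{-1}(U) = ∅ ∈ τ_X ✓.
  U = {r}: f^{-1}(U) = {54} ∉ τ_X ✗.
  U = {p, r}: f^{-1}(U) = {54, 57} ∉ τ_X ✗.
  U = {q, r}: f^{-1}(U) = {54, 55, 56} ∈ τ_X ✓.
  U = {p, q, r}: f^{-1}(U) = {54, 55, 56, 57} ∈ τ_X ✓.
Found U = {r} with f^{-1}(U) = {54} not in τ_X. Therefore f is NOT continuous.


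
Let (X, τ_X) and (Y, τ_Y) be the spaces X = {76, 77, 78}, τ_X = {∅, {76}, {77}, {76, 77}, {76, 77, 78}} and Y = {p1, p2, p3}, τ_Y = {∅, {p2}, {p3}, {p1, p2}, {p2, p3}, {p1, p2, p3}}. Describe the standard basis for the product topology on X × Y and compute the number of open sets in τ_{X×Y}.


Basis B = {∅ × ∅, {76} × {p2}, {76} × {p3}, {77} × {p2}, {77} × {p3}, {76} × {p1, p2}, {76} × {p2, p3}, {76, 77} × {p2}, {76, 77} × {p3}, {77} × {p1, p2}, {77} × {p2, p3}, {76} × {p1, p2, p3}, {76, 77, 78} × {p2}, {76, 77, 78} × {p3}, {77} × {p1, p2, p3}, {76, 77} × {p1, p2}, {76, 77} × {p2, p3}, {76, 77} × {p1, p2, p3}, {76, 77, 78} × {p1, p2}, {76, 77, 78} × {p2, p3}, {76, 77, 78} × {p1, p2, p3}}; |τ_{X×Y}| = 70.

Enumerate products U × V with U ∈ τ_X, V ∈ τ_Y (deduplicated):
  ∅ × ∅ = {} (∅)
  {76} × {p2} = {(76,p2)}
  {76} × {p3} = {(76,p3)}
  {77} × {p2} = {(77,p2)}
  {77} × {p3} = {(77,p3)}
  {76} × {p1, p2} = {(76,p1), (76,p2)}
  {76} × {p2, p3} = {(76,p2), (76,p3)}
  {76, 77} × {p2} = {(76,p2), (77,p2)}
  {76, 77} × {p3} = {(76,p3), (77,p3)}
  {77} × {p1, p2} = {(77,p1), (77,p2)}
  {77} × {p2, p3} = {(77,p2), (77,p3)}
  {76} × {p1, p2, p3} = {(76,p1), (76,p2), (76,p3)}
  {76, 77, 78} × {p2} = {(76,p2), (77,p2), (78,p2)}
  {76, 77, 78} × {p3} = {(76,p3), (77,p3), (78,p3)}
  {77} × {p1, p2, p3} = {(77,p1), (77,p2), (77,p3)}
  {76, 77} × {p1, p2} = {(76,p1), (76,p2), (77,p1), (77,p2)}
  {76, 77} × {p2, p3} = {(76,p2), (76,p3), (77,p2), (77,p3)}
  {76, 77} × {p1, p2, p3} = {(76,p1), (76,p2), (76,p3), (77,p1), (77,p2), (77,p3)}
  {76, 77, 78} × {p1, p2} = {(76,p1), (76,p2), (77,p1), (77,p2), (78,p1), (78,p2)}
  {76, 77, 78} × {p2, p3} = {(76,p2), (76,p3), (77,p2), (77,p3), (78,p2), (78,p3)}
  {76, 77, 78} × {p1, p2, p3} = {(76,p1), (76,p2), (76,p3), (77,p1), (77,p2), (77,p3), (78,p1), (78,p2), (78,p3)}
These 21 distinct sets form the basis B.
Close under arbitrary unions to get τ_{X×Y}; counting gives |τ_{X×Y}| = 70.


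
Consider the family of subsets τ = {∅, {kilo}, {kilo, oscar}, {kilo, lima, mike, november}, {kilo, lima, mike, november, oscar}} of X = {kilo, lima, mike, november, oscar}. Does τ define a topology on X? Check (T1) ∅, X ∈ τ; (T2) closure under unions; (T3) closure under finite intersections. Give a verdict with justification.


τ IS a topology on X.

Axiom (T1): ∅ ∈ τ? Yes; X ∈ τ? Yes.
Axiom (T2/T3): check pairwise unions and intersections of members of τ.
All pairwise intersections and unions checked — each lies in τ. Therefore τ satisfies (T1), (T2), (T3): it IS a topology on X.


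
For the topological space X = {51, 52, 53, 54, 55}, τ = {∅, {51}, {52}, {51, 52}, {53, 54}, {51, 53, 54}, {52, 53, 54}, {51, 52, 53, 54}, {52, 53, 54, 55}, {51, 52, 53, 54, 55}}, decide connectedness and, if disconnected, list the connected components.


(X, τ) is disconnected; components = [{51}, {52, 53, 54, 55}].

Find clopen sets (U ∈ τ with X ∖ U ∈ τ):
  U = ∅, X ∖ U = {51, 52, 53, 54, 55} — both open, so U is clopen.
  U = {51}, X ∖ U = {52, 53, 54, 55} — both open, so U is clopen.
  U = {52, 53, 54, 55}, X ∖ U = {51} — both open, so U is clopen.
  U = {51, 52, 53, 54, 55}, X ∖ U = ∅ — both open, so U is clopen.
Nontrivial clopen(s) exist: e.g. {51}. So (X, τ) is disconnected.
Compute connected components by grouping points that agree on all clopens:
  component: {51}
  component: {52, 53, 54, 55}


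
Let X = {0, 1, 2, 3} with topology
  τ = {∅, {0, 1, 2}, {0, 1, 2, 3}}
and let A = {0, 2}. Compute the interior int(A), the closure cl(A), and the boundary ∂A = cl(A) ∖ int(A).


int(A) = ∅, cl(A) = {0, 1, 2, 3}, ∂A = {0, 1, 2, 3}.

Closed sets in (X, τ) are complements of opens:
  closed(X, τ) = {∅, {3}, {0, 1, 2, 3}}.
int(A) = ⋃ {U ∈ τ : U ⊆ A}. Opens contained in A: ∅.
Taking the union of these: int(A) = ∅.
cl(A) = ⋂ {C closed : A ⊆ C}. Closed sets containing A: {0, 1, 2, 3}.
Intersecting these: cl(A) = {0, 1, 2, 3}.
∂A = cl(A) ∖ int(A) = {0, 1, 2, 3} ∖ ∅ = {0, 1, 2, 3}.


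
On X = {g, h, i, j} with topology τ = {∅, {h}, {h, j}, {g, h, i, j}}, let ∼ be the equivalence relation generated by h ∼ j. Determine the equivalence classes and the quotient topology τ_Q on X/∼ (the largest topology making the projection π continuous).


X/∼ = {[g], [h=j], [i]}; |τ_Q| = 3.

Equivalence classes: [g], [h=j], [i].
Quotient map π: X → X/∼ sends g ↦ [g], h ↦ [h=j], i ↦ [i], j ↦ [h=j].
For each subset V ⊆ X/∼, compute π^{-1}(V) ⊆ X and check whether π^{-1}(V) ∈ τ. V is open in τ_Q iff π^{-1}(V) ∈ τ.
  V = {}: π^{-1}(V) = ∅ ∈ τ ✓.
  V = {[g]}: π^{-1}(V) = {g} ∉ τ ✗.
  V = {[h=j]}: π^{-1}(V) = {h, j} ∈ τ ✓.
  V = {[g], [h=j]}: π^{-1}(V) = {g, h, j} ∉ τ ✗.
  V = {[i]}: π^{-1}(V) = {i} ∉ τ ✗.
  V = {[g], [i]}: π^{-1}(V) = {g, i} ∉ τ ✗.
  V = {[h=j], [i]}: π^{-1}(V) = {h, i, j} ∉ τ ✗.
  V = {[g], [h=j], [i]}: π^{-1}(V) = {g, h, i, j} ∈ τ ✓.
Open sets in the quotient: τ_Q = {{}, {[h=j]}, {[g], [h=j], [i]}} (3 elements).


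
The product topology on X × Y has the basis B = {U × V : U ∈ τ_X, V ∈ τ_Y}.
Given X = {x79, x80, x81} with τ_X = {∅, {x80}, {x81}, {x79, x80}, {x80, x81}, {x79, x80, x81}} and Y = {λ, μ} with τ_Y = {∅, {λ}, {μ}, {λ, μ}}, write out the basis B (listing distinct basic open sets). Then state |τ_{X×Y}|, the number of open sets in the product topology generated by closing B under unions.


Basis B = {∅ × ∅, {x80} × {λ}, {x80} × {μ}, {x81} × {λ}, {x81} × {μ}, {x79, x80} × {λ}, {x79, x80} × {μ}, {x80} × {λ, μ}, {x80, x81} × {λ}, {x80, x81} × {μ}, {x81} × {λ, μ}, {x79, x80, x81} × {λ}, {x79, x80, x81} × {μ}, {x79, x80} × {λ, μ}, {x80, x81} × {λ, μ}, {x79, x80, x81} × {λ, μ}}; |τ_{X×Y}| = 36.

Enumerate products U × V with U ∈ τ_X, V ∈ τ_Y (deduplicated):
  ∅ × ∅ = {} (∅)
  {x80} × {λ} = {(x80,λ)}
  {x80} × {μ} = {(x80,μ)}
  {x81} × {λ} = {(x81,λ)}
  {x81} × {μ} = {(x81,μ)}
  {x79, x80} × {λ} = {(x79,λ), (x80,λ)}
  {x79, x80} × {μ} = {(x79,μ), (x80,μ)}
  {x80} × {λ, μ} = {(x80,λ), (x80,μ)}
  {x80, x81} × {λ} = {(x80,λ), (x81,λ)}
  {x80, x81} × {μ} = {(x80,μ), (x81,μ)}
  {x81} × {λ, μ} = {(x81,λ), (x81,μ)}
  {x79, x80, x81} × {λ} = {(x79,λ), (x80,λ), (x81,λ)}
  {x79, x80, x81} × {μ} = {(x79,μ), (x80,μ), (x81,μ)}
  {x79, x80} × {λ, μ} = {(x79,λ), (x79,μ), (x80,λ), (x80,μ)}
  {x80, x81} × {λ, μ} = {(x80,λ), (x80,μ), (x81,λ), (x81,μ)}
  {x79, x80, x81} × {λ, μ} = {(x79,λ), (x79,μ), (x80,λ), (x80,μ), (x81,λ), (x81,μ)}
These 16 distinct sets form the basis B.
Close under arbitrary unions to get τ_{X×Y}; counting gives |τ_{X×Y}| = 36.


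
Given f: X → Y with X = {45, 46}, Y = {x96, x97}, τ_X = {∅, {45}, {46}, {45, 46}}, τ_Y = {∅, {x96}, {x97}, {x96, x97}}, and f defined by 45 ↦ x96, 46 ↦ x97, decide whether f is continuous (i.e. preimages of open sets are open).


f IS continuous.

Compute f^{-1}(U) for each U ∈ τ_Y:
  U = ∅: f^{-1}(U) = ∅ ∈ τ_X ✓.
  U = {x96}: f^{-1}(U) = {45} ∈ τ_X ✓.
  U = {x97}: f^{-1}(U) = {46} ∈ τ_X ✓.
  U = {x96, x97}: f^{-1}(U) = {45, 46} ∈ τ_X ✓.
Every preimage lies in τ_X, so f IS continuous.


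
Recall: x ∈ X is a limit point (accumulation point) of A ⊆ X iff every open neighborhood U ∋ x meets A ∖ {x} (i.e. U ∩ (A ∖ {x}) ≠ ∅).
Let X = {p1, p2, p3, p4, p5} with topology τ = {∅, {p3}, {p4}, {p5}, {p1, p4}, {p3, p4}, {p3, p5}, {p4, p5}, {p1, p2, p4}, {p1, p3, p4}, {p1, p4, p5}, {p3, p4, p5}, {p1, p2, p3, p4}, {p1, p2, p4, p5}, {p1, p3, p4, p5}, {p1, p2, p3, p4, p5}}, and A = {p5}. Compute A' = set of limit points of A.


A' = ∅

For each x ∈ X, list the open sets U ∈ τ with x ∈ U, then check whether U ∩ (A ∖ {x}) ≠ ∅ for every such U.
  x = p1: open {p1, p4} ∋ x has {p1, p4} ∩ (A ∖ {p1}) = ∅, so x is NOT a limit point.
  x = p2: open {p1, p2, p4} ∋ x has {p1, p2, p4} ∩ (A ∖ {p2}) = ∅, so x is NOT a limit point.
  x = p3: open {p3} ∋ x has {p3} ∩ (A ∖ {p3}) = ∅, so x is NOT a limit point.
  x = p4: open {p4} ∋ x has {p4} ∩ (A ∖ {p4}) = ∅, so x is NOT a limit point.
  x = p5: open {p5} ∋ x has {p5} ∩ (A ∖ {p5}) = ∅, so x is NOT a limit point.
Collecting: A' = ∅.


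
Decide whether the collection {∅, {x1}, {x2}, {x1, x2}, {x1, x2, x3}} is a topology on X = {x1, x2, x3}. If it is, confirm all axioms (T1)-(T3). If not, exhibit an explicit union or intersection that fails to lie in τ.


τ IS a topology on X.

Axiom (T1): ∅ ∈ τ? Yes; X ∈ τ? Yes.
Axiom (T2/T3): check pairwise unions and intersections of members of τ.
All pairwise intersections and unions checked — each lies in τ. Therefore τ satisfies (T1), (T2), (T3): it IS a topology on X.


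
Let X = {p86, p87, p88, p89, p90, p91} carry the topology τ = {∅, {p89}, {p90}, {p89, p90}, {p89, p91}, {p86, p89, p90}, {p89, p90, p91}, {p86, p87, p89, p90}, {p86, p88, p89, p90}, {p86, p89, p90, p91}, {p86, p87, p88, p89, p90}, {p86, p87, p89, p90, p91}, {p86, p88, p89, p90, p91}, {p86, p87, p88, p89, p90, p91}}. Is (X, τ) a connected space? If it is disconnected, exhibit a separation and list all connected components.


(X, τ) is connected.

Find clopen sets (U ∈ τ with X ∖ U ∈ τ):
  U = ∅, X ∖ U = {p86, p87, p88, p89, p90, p91} — both open, so U is clopen.
  U = {p86, p87, p88, p89, p90, p91}, X ∖ U = ∅ — both open, so U is clopen.
Only trivial clopens (∅ and X) exist, so (X, τ) is connected.
Compute connected components by grouping points that agree on all clopens:
  component: {p86, p87, p88, p89, p90, p91}


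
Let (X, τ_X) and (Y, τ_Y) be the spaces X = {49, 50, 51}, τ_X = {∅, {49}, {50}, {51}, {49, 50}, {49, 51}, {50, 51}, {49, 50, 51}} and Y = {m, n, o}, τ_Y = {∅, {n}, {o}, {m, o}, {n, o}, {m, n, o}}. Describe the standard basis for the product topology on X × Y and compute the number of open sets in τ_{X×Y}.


Basis B = {∅ × ∅, {49} × {n}, {49} × {o}, {50} × {n}, {50} × {o}, {51} × {n}, {51} × {o}, {49} × {m, o}, {49} × {n, o}, {49, 50} × {n}, {49, 51} × {n}, {49, 50} × {o}, {49, 51} × {o}, {50} × {m, o}, {50} × {n, o}, {50, 51} × {n}, {50, 51} × {o}, {51} × {m, o}, {51} × {n, o}, {49} × {m, n, o}, {49, 50, 51} × {n}, {49, 50, 51} × {o}, {50} × {m, n, o}, {51} × {m, n, o}, {49, 50} × {m, o}, {49, 51} × {m, o}, {49, 50} × {n, o}, {49, 51} × {n, o}, {50, 51} × {m, o}, {50, 51} × {n, o}, {49, 50} × {m, n, o}, {49, 51} × {m, n, o}, {49, 50, 51} × {m, o}, {49, 50, 51} × {n, o}, {50, 51} × {m, n, o}, {49, 50, 51} × {m, n, o}}; |τ_{X×Y}| = 216.

Enumerate products U × V with U ∈ τ_X, V ∈ τ_Y (deduplicated):
  ∅ × ∅ = {} (∅)
  {49} × {n} = {(49,n)}
  {49} × {o} = {(49,o)}
  {50} × {n} = {(50,n)}
  {50} × {o} = {(50,o)}
  {51} × {n} = {(51,n)}
  {51} × {o} = {(51,o)}
  {49} × {m, o} = {(49,m), (49,o)}
  {49} × {n, o} = {(49,n), (49,o)}
  {49, 50} × {n} = {(49,n), (50,n)}
  {49, 51} × {n} = {(49,n), (51,n)}
  {49, 50} × {o} = {(49,o), (50,o)}
  {49, 51} × {o} = {(49,o), (51,o)}
  {50} × {m, o} = {(50,m), (50,o)}
  {50} × {n, o} = {(50,n), (50,o)}
  {50, 51} × {n} = {(50,n), (51,n)}
  {50, 51} × {o} = {(50,o), (51,o)}
  {51} × {m, o} = {(51,m), (51,o)}
  {51} × {n, o} = {(51,n), (51,o)}
  {49} × {m, n, o} = {(49,m), (49,n), (49,o)}
  {49, 50, 51} × {n} = {(49,n), (50,n), (51,n)}
  {49, 50, 51} × {o} = {(49,o), (50,o), (51,o)}
  {50} × {m, n, o} = {(50,m), (50,n), (50,o)}
  {51} × {m, n, o} = {(51,m), (51,n), (51,o)}
  {49, 50} × {m, o} = {(49,m), (49,o), (50,m), (50,o)}
  {49, 51} × {m, o} = {(49,m), (49,o), (51,m), (51,o)}
  {49, 50} × {n, o} = {(49,n), (49,o), (50,n), (50,o)}
  {49, 51} × {n, o} = {(49,n), (49,o), (51,n), (51,o)}
  {50, 51} × {m, o} = {(50,m), (50,o), (51,m), (51,o)}
  {50, 51} × {n, o} = {(50,n), (50,o), (51,n), (51,o)}
  {49, 50} × {m, n, o} = {(49,m), (49,n), (49,o), (50,m), (50,n), (50,o)}
  {49, 51} × {m, n, o} = {(49,m), (49,n), (49,o), (51,m), (51,n), (51,o)}
  {49, 50, 51} × {m, o} = {(49,m), (49,o), (50,m), (50,o), (51,m), (51,o)}
  {49, 50, 51} × {n, o} = {(49,n), (49,o), (50,n), (50,o), (51,n), (51,o)}
  {50, 51} × {m, n, o} = {(50,m), (50,n), (50,o), (51,m), (51,n), (51,o)}
  {49, 50, 51} × {m, n, o} = {(49,m), (49,n), (49,o), (50,m), (50,n), (50,o), (51,m), (51,n), (51,o)}
These 36 distinct sets form the basis B.
Close under arbitrary unions to get τ_{X×Y}; counting gives |τ_{X×Y}| = 216.


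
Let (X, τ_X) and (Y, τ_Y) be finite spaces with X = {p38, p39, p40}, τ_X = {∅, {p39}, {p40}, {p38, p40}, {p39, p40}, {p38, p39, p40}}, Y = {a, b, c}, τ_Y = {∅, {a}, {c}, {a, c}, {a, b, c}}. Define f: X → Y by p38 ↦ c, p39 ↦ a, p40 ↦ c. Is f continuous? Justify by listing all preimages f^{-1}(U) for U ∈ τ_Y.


f IS continuous.

Compute f^{-1}(U) for each U ∈ τ_Y:
  U = ∅: f^{-1}(U) = ∅ ∈ τ_X ✓.
  U = {a}: f^{-1}(U) = {p39} ∈ τ_X ✓.
  U = {c}: f^{-1}(U) = {p38, p40} ∈ τ_X ✓.
  U = {a, c}: f^{-1}(U) = {p38, p39, p40} ∈ τ_X ✓.
  U = {a, b, c}: f^{-1}(U) = {p38, p39, p40} ∈ τ_X ✓.
Every preimage lies in τ_X, so f IS continuous.


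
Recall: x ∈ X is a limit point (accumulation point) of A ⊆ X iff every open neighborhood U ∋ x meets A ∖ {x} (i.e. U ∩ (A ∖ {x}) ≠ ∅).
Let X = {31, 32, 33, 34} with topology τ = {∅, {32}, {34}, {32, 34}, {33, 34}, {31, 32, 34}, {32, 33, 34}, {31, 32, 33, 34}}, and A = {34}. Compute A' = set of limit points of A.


A' = {31, 33}

For each x ∈ X, list the open sets U ∈ τ with x ∈ U, then check whether U ∩ (A ∖ {x}) ≠ ∅ for every such U.
  x = 31: opens ∋ x are {31, 32, 34}, {31, 32, 33, 34}; each meets A ∖ {31}, so x IS a limit point.
  x = 32: open {32} ∋ x has {32} ∩ (A ∖ {32}) = ∅, so x is NOT a limit point.
  x = 33: opens ∋ x are {33, 34}, {32, 33, 34}, {31, 32, 33, 34}; each meets A ∖ {33}, so x IS a limit point.
  x = 34: open {34} ∋ x has {34} ∩ (A ∖ {34}) = ∅, so x is NOT a limit point.
Collecting: A' = {31, 33}.


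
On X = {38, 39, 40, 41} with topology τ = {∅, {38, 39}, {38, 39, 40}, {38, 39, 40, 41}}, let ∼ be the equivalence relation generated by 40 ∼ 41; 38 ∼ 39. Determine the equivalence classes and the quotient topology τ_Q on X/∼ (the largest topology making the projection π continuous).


X/∼ = {[38=39], [40=41]}; |τ_Q| = 3.

Equivalence classes: [38=39], [40=41].
Quotient map π: X → X/∼ sends 38 ↦ [38=39], 39 ↦ [38=39], 40 ↦ [40=41], 41 ↦ [40=41].
For each subset V ⊆ X/∼, compute π^{-1}(V) ⊆ X and check whether π^{-1}(V) ∈ τ. V is open in τ_Q iff π^{-1}(V) ∈ τ.
  V = {}: π^{-1}(V) = ∅ ∈ τ ✓.
  V = {[38=39]}: π^{-1}(V) = {38, 39} ∈ τ ✓.
  V = {[40=41]}: π^{-1}(V) = {40, 41} ∉ τ ✗.
  V = {[38=39], [40=41]}: π^{-1}(V) = {38, 39, 40, 41} ∈ τ ✓.
Open sets in the quotient: τ_Q = {{}, {[38=39]}, {[38=39], [40=41]}} (3 elements).


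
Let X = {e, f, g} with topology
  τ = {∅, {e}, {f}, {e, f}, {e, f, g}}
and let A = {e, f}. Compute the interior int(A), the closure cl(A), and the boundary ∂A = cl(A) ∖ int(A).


int(A) = {e, f}, cl(A) = {e, f, g}, ∂A = {g}.

Closed sets in (X, τ) are complements of opens:
  closed(X, τ) = {∅, {g}, {e, g}, {f, g}, {e, f, g}}.
int(A) = ⋃ {U ∈ τ : U ⊆ A}. Opens contained in A: ∅, {e}, {f}, {e, f}.
Taking the union of these: int(A) = {e, f}.
cl(A) = ⋂ {C closed : A ⊆ C}. Closed sets containing A: {e, f, g}.
Intersecting these: cl(A) = {e, f, g}.
∂A = cl(A) ∖ int(A) = {e, f, g} ∖ {e, f} = {g}.


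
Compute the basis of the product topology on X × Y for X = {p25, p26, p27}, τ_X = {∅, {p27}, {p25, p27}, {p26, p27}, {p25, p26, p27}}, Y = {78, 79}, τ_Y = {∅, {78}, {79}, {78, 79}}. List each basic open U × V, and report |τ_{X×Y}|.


Basis B = {∅ × ∅, {p27} × {78}, {p27} × {79}, {p25, p27} × {78}, {p25, p27} × {79}, {p26, p27} × {78}, {p26, p27} × {79}, {p27} × {78, 79}, {p25, p26, p27} × {78}, {p25, p26, p27} × {79}, {p25, p27} × {78, 79}, {p26, p27} × {78, 79}, {p25, p26, p27} × {78, 79}}; |τ_{X×Y}| = 25.

Enumerate products U × V with U ∈ τ_X, V ∈ τ_Y (deduplicated):
  ∅ × ∅ = {} (∅)
  {p27} × {78} = {(p27,78)}
  {p27} × {79} = {(p27,79)}
  {p25, p27} × {78} = {(p25,78), (p27,78)}
  {p25, p27} × {79} = {(p25,79), (p27,79)}
  {p26, p27} × {78} = {(p26,78), (p27,78)}
  {p26, p27} × {79} = {(p26,79), (p27,79)}
  {p27} × {78, 79} = {(p27,78), (p27,79)}
  {p25, p26, p27} × {78} = {(p25,78), (p26,78), (p27,78)}
  {p25, p26, p27} × {79} = {(p25,79), (p26,79), (p27,79)}
  {p25, p27} × {78, 79} = {(p25,78), (p25,79), (p27,78), (p27,79)}
  {p26, p27} × {78, 79} = {(p26,78), (p26,79), (p27,78), (p27,79)}
  {p25, p26, p27} × {78, 79} = {(p25,78), (p25,79), (p26,78), (p26,79), (p27,78), (p27,79)}
These 13 distinct sets form the basis B.
Close under arbitrary unions to get τ_{X×Y}; counting gives |τ_{X×Y}| = 25.


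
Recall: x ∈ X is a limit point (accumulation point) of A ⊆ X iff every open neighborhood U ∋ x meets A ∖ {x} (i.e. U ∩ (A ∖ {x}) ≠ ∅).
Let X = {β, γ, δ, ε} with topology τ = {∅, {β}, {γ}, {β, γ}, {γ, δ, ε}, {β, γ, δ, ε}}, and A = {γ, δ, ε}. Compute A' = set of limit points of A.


A' = {δ, ε}

For each x ∈ X, list the open sets U ∈ τ with x ∈ U, then check whether U ∩ (A ∖ {x}) ≠ ∅ for every such U.
  x = β: open {β} ∋ x has {β} ∩ (A ∖ {β}) = ∅, so x is NOT a limit point.
  x = γ: open {γ} ∋ x has {γ} ∩ (A ∖ {γ}) = ∅, so x is NOT a limit point.
  x = δ: opens ∋ x are {γ, δ, ε}, {β, γ, δ, ε}; each meets A ∖ {δ}, so x IS a limit point.
  x = ε: opens ∋ x are {γ, δ, ε}, {β, γ, δ, ε}; each meets A ∖ {ε}, so x IS a limit point.
Collecting: A' = {δ, ε}.


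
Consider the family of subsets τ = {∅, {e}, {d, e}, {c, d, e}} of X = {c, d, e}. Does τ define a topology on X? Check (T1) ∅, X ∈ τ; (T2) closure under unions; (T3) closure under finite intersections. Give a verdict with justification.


τ IS a topology on X.

Axiom (T1): ∅ ∈ τ? Yes; X ∈ τ? Yes.
Axiom (T2/T3): check pairwise unions and intersections of members of τ.
All pairwise intersections and unions checked — each lies in τ. Therefore τ satisfies (T1), (T2), (T3): it IS a topology on X.


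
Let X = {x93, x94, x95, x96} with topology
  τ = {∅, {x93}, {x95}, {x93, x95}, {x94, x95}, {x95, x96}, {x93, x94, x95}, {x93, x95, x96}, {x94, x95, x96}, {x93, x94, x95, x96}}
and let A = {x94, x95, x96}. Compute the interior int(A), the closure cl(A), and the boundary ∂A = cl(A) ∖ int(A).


int(A) = {x94, x95, x96}, cl(A) = {x94, x95, x96}, ∂A = ∅.

Closed sets in (X, τ) are complements of opens:
  closed(X, τ) = {∅, {x93}, {x94}, {x96}, {x93, x94}, {x93, x96}, {x94, x96}, {x93, x94, x96}, {x94, x95, x96}, {x93, x94, x95, x96}}.
int(A) = ⋃ {U ∈ τ : U ⊆ A}. Opens contained in A: ∅, {x95}, {x94, x95}, {x95, x96}, {x94, x95, x96}.
Taking the union of these: int(A) = {x94, x95, x96}.
cl(A) = ⋂ {C closed : A ⊆ C}. Closed sets containing A: {x94, x95, x96}, {x93, x94, x95, x96}.
Intersecting these: cl(A) = {x94, x95, x96}.
∂A = cl(A) ∖ int(A) = {x94, x95, x96} ∖ {x94, x95, x96} = ∅.


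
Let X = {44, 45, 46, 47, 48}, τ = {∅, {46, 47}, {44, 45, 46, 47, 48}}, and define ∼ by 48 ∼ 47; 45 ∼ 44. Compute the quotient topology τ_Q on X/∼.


X/∼ = {[44=45], [46], [47=48]}; |τ_Q| = 2.

Equivalence classes: [44=45], [46], [47=48].
Quotient map π: X → X/∼ sends 44 ↦ [44=45], 45 ↦ [44=45], 46 ↦ [46], 47 ↦ [47=48], 48 ↦ [47=48].
For each subset V ⊆ X/∼, compute π^{-1}(V) ⊆ X and check whether π^{-1}(V) ∈ τ. V is open in τ_Q iff π^{-1}(V) ∈ τ.
  V = {}: π^{-1}(V) = ∅ ∈ τ ✓.
  V = {[44=45]}: π^{-1}(V) = {44, 45} ∉ τ ✗.
  V = {[46]}: π^{-1}(V) = {46} ∉ τ ✗.
  V = {[44=45], [46]}: π^{-1}(V) = {44, 45, 46} ∉ τ ✗.
  V = {[47=48]}: π^{-1}(V) = {47, 48} ∉ τ ✗.
  V = {[44=45], [47=48]}: π^{-1}(V) = {44, 45, 47, 48} ∉ τ ✗.
  V = {[46], [47=48]}: π^{-1}(V) = {46, 47, 48} ∉ τ ✗.
  V = {[44=45], [46], [47=48]}: π^{-1}(V) = {44, 45, 46, 47, 48} ∈ τ ✓.
Open sets in the quotient: τ_Q = {{}, {[44=45], [46], [47=48]}} (2 elements).


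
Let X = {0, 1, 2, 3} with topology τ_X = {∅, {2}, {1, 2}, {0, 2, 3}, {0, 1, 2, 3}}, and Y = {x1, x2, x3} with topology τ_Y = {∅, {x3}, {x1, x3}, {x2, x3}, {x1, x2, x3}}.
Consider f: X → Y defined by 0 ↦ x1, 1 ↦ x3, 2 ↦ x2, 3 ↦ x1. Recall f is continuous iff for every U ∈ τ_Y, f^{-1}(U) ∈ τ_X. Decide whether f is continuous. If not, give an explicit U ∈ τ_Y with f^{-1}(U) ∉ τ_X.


f is NOT continuous.

Compute f^{-1}(U) for each U ∈ τ_Y:
  U = ∅: f^{-1}(U) = ∅ ∈ τ_X ✓.
  U = {x3}: f^{-1}(U) = {1} ∉ τ_X ✗.
  U = {x1, x3}: f^{-1}(U) = {0, 1, 3} ∉ τ_X ✗.
  U = {x2, x3}: f^{-1}(U) = {1, 2} ∈ τ_X ✓.
  U = {x1, x2, x3}: f^{-1}(U) = {0, 1, 2, 3} ∈ τ_X ✓.
Found U = {x3} with f^{-1}(U) = {1} not in τ_X. Therefore f is NOT continuous.


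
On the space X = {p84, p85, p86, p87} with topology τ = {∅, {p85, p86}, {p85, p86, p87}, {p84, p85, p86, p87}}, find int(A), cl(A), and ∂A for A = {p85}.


int(A) = ∅, cl(A) = {p84, p85, p86, p87}, ∂A = {p84, p85, p86, p87}.

Closed sets in (X, τ) are complements of opens:
  closed(X, τ) = {∅, {p84}, {p84, p87}, {p84, p85, p86, p87}}.
int(A) = ⋃ {U ∈ τ : U ⊆ A}. Opens contained in A: ∅.
Taking the union of these: int(A) = ∅.
cl(A) = ⋂ {C closed : A ⊆ C}. Closed sets containing A: {p84, p85, p86, p87}.
Intersecting these: cl(A) = {p84, p85, p86, p87}.
∂A = cl(A) ∖ int(A) = {p84, p85, p86, p87} ∖ ∅ = {p84, p85, p86, p87}.


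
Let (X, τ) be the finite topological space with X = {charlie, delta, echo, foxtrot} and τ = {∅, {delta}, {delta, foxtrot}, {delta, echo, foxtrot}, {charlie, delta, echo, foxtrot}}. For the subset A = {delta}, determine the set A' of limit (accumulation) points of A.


A' = {charlie, echo, foxtrot}

For each x ∈ X, list the open sets U ∈ τ with x ∈ U, then check whether U ∩ (A ∖ {x}) ≠ ∅ for every such U.
  x = charlie: opens ∋ x are {charlie, delta, echo, foxtrot}; each meets A ∖ {charlie}, so x IS a limit point.
  x = delta: open {delta} ∋ x has {delta} ∩ (A ∖ {delta}) = ∅, so x is NOT a limit point.
  x = echo: opens ∋ x are {delta, echo, foxtrot}, {charlie, delta, echo, foxtrot}; each meets A ∖ {echo}, so x IS a limit point.
  x = foxtrot: opens ∋ x are {delta, foxtrot}, {delta, echo, foxtrot}, {charlie, delta, echo, foxtrot}; each meets A ∖ {foxtrot}, so x IS a limit point.
Collecting: A' = {charlie, echo, foxtrot}.


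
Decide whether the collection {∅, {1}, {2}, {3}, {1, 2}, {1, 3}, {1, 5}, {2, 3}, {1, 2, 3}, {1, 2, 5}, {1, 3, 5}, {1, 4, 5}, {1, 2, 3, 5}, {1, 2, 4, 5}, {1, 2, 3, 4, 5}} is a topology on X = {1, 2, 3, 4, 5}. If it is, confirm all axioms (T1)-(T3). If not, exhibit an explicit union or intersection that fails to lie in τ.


τ is NOT a topology on X.

Axiom (T1): ∅ ∈ τ? Yes; X ∈ τ? Yes.
Axiom (T2/T3): check pairwise unions and intersections of members of τ.
Counterexample for (T2): {3} ∪ {1, 4, 5} = {1, 3, 4, 5} ∉ τ. Therefore τ is NOT a topology.


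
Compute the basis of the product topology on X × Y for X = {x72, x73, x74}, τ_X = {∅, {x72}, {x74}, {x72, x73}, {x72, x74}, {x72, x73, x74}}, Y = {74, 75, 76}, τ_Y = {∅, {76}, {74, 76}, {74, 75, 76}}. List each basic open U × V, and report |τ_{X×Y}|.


Basis B = {∅ × ∅, {x72} × {76}, {x74} × {76}, {x72} × {74, 76}, {x72, x73} × {76}, {x72, x74} × {76}, {x74} × {74, 76}, {x72} × {74, 75, 76}, {x72, x73, x74} × {76}, {x74} × {74, 75, 76}, {x72, x73} × {74, 76}, {x72, x74} × {74, 76}, {x72, x73} × {74, 75, 76}, {x72, x74} × {74, 75, 76}, {x72, x73, x74} × {74, 76}, {x72, x73, x74} × {74, 75, 76}}; |τ_{X×Y}| = 40.

Enumerate products U × V with U ∈ τ_X, V ∈ τ_Y (deduplicated):
  ∅ × ∅ = {} (∅)
  {x72} × {76} = {(x72,76)}
  {x74} × {76} = {(x74,76)}
  {x72} × {74, 76} = {(x72,74), (x72,76)}
  {x72, x73} × {76} = {(x72,76), (x73,76)}
  {x72, x74} × {76} = {(x72,76), (x74,76)}
  {x74} × {74, 76} = {(x74,74), (x74,76)}
  {x72} × {74, 75, 76} = {(x72,74), (x72,75), (x72,76)}
  {x72, x73, x74} × {76} = {(x72,76), (x73,76), (x74,76)}
  {x74} × {74, 75, 76} = {(x74,74), (x74,75), (x74,76)}
  {x72, x73} × {74, 76} = {(x72,74), (x72,76), (x73,74), (x73,76)}
  {x72, x74} × {74, 76} = {(x72,74), (x72,76), (x74,74), (x74,76)}
  {x72, x73} × {74, 75, 76} = {(x72,74), (x72,75), (x72,76), (x73,74), (x73,75), (x73,76)}
  {x72, x74} × {74, 75, 76} = {(x72,74), (x72,75), (x72,76), (x74,74), (x74,75), (x74,76)}
  {x72, x73, x74} × {74, 76} = {(x72,74), (x72,76), (x73,74), (x73,76), (x74,74), (x74,76)}
  {x72, x73, x74} × {74, 75, 76} = {(x72,74), (x72,75), (x72,76), (x73,74), (x73,75), (x73,76), (x74,74), (x74,75), (x74,76)}
These 16 distinct sets form the basis B.
Close under arbitrary unions to get τ_{X×Y}; counting gives |τ_{X×Y}| = 40.


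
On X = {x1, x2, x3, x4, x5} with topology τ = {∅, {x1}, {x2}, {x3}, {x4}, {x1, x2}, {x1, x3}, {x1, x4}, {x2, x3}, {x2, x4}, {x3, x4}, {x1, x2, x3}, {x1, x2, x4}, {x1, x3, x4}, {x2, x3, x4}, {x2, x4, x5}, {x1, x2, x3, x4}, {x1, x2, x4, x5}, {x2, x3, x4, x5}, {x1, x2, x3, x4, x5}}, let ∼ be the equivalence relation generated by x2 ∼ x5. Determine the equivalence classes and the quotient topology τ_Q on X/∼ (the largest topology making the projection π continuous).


X/∼ = {[x1], [x2=x5], [x3], [x4]}; |τ_Q| = 12.

Equivalence classes: [x1], [x2=x5], [x3], [x4].
Quotient map π: X → X/∼ sends x1 ↦ [x1], x2 ↦ [x2=x5], x3 ↦ [x3], x4 ↦ [x4], x5 ↦ [x2=x5].
For each subset V ⊆ X/∼, compute π^{-1}(V) ⊆ X and check whether π^{-1}(V) ∈ τ. V is open in τ_Q iff π^{-1}(V) ∈ τ.
  V = {}: π^{-1}(V) = ∅ ∈ τ ✓.
  V = {[x1]}: π^{-1}(V) = {x1} ∈ τ ✓.
  V = {[x2=x5]}: π^{-1}(V) = {x2, x5} ∉ τ ✗.
  V = {[x1], [x2=x5]}: π^{-1}(V) = {x1, x2, x5} ∉ τ ✗.
  V = {[x3]}: π^{-1}(V) = {x3} ∈ τ ✓.
  V = {[x1], [x3]}: π^{-1}(V) = {x1, x3} ∈ τ ✓.
  V = {[x2=x5], [x3]}: π^{-1}(V) = {x2, x3, x5} ∉ τ ✗.
  V = {[x1], [x2=x5], [x3]}: π^{-1}(V) = {x1, x2, x3, x5} ∉ τ ✗.
  V = {[x4]}: π^{-1}(V) = {x4} ∈ τ ✓.
  V = {[x1], [x4]}: π^{-1}(V) = {x1, x4} ∈ τ ✓.
  V = {[x2=x5], [x4]}: π^{-1}(V) = {x2, x4, x5} ∈ τ ✓.
  V = {[x1], [x2=x5], [x4]}: π^{-1}(V) = {x1, x2, x4, x5} ∈ τ ✓.
  V = {[x3], [x4]}: π^{-1}(V) = {x3, x4} ∈ τ ✓.
  V = {[x1], [x3], [x4]}: π^{-1}(V) = {x1, x3, x4} ∈ τ ✓.
  V = {[x2=x5], [x3], [x4]}: π^{-1}(V) = {x2, x3, x4, x5} ∈ τ ✓.
  V = {[x1], [x2=x5], [x3], [x4]}: π^{-1}(V) = {x1, x2, x3, x4, x5} ∈ τ ✓.
Open sets in the quotient: τ_Q = {{}, {[x1]}, {[x3]}, {[x1], [x3]}, {[x4]}, {[x1], [x4]}, {[x2=x5], [x4]}, {[x1], [x2=x5], [x4]}, {[x3], [x4]}, {[x1], [x3], [x4]}, {[x2=x5], [x3], [x4]}, {[x1], [x2=x5], [x3], [x4]}} (12 elements).


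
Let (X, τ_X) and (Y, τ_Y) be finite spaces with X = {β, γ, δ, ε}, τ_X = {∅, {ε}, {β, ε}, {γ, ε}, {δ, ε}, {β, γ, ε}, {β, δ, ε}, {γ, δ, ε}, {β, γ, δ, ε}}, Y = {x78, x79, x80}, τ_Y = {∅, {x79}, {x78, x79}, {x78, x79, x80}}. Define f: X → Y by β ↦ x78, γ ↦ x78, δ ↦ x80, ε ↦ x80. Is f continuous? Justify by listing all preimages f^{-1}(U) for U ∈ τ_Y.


f is NOT continuous.

Compute f^{-1}(U) for each U ∈ τ_Y:
  U = ∅: f^{-1}(U) = ∅ ∈ τ_X ✓.
  U = {x79}: f^{-1}(U) = ∅ ∈ τ_X ✓.
  U = {x78, x79}: f^{-1}(U) = {β, γ} ∉ τ_X ✗.
  U = {x78, x79, x80}: f^{-1}(U) = {β, γ, δ, ε} ∈ τ_X ✓.
Found U = {x78, x79} with f^{-1}(U) = {β, γ} not in τ_X. Therefore f is NOT continuous.


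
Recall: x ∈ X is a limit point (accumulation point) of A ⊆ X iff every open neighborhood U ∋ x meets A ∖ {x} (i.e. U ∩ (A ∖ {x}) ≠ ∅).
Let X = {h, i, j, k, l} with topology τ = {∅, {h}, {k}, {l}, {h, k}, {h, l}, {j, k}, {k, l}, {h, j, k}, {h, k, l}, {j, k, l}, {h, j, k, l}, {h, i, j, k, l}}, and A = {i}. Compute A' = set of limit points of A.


A' = ∅

For each x ∈ X, list the open sets U ∈ τ with x ∈ U, then check whether U ∩ (A ∖ {x}) ≠ ∅ for every such U.
  x = h: open {h} ∋ x has {h} ∩ (A ∖ {h}) = ∅, so x is NOT a limit point.
  x = i: open {h, i, j, k, l} ∋ x has {h, i, j, k, l} ∩ (A ∖ {i}) = ∅, so x is NOT a limit point.
  x = j: open {j, k} ∋ x has {j, k} ∩ (A ∖ {j}) = ∅, so x is NOT a limit point.
  x = k: open {k} ∋ x has {k} ∩ (A ∖ {k}) = ∅, so x is NOT a limit point.
  x = l: open {l} ∋ x has {l} ∩ (A ∖ {l}) = ∅, so x is NOT a limit point.
Collecting: A' = ∅.


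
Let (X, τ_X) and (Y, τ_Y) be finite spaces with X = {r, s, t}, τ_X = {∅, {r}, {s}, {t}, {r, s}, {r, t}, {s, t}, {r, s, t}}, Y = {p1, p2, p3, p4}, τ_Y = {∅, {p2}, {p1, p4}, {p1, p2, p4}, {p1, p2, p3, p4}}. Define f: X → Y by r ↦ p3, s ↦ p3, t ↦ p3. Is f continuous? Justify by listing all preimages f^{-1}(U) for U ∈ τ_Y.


f IS continuous.

Compute f^{-1}(U) for each U ∈ τ_Y:
  U = ∅: f^{-1}(U) = ∅ ∈ τ_X ✓.
  U = {p2}: f^{-1}(U) = ∅ ∈ τ_X ✓.
  U = {p1, p4}: f^{-1}(U) = ∅ ∈ τ_X ✓.
  U = {p1, p2, p4}: f^{-1}(U) = ∅ ∈ τ_X ✓.
  U = {p1, p2, p3, p4}: f^{-1}(U) = {r, s, t} ∈ τ_X ✓.
Every preimage lies in τ_X, so f IS continuous.


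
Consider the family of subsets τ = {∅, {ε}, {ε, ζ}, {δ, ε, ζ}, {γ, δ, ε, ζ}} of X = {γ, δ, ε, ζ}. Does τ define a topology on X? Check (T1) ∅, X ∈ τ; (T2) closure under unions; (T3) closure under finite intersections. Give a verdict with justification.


τ IS a topology on X.

Axiom (T1): ∅ ∈ τ? Yes; X ∈ τ? Yes.
Axiom (T2/T3): check pairwise unions and intersections of members of τ.
All pairwise intersections and unions checked — each lies in τ. Therefore τ satisfies (T1), (T2), (T3): it IS a topology on X.


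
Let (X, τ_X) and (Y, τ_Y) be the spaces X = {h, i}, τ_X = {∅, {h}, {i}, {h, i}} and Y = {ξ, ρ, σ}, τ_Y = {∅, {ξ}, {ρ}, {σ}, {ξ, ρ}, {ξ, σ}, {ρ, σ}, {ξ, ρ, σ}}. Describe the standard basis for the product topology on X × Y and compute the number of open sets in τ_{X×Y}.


Basis B = {∅ × ∅, {h} × {ξ}, {h} × {ρ}, {h} × {σ}, {i} × {ξ}, {i} × {ρ}, {i} × {σ}, {h} × {ξ, ρ}, {h} × {ξ, σ}, {h, i} × {ξ}, {h} × {ρ, σ}, {h, i} × {ρ}, {h, i} × {σ}, {i} × {ξ, ρ}, {i} × {ξ, σ}, {i} × {ρ, σ}, {h} × {ξ, ρ, σ}, {i} × {ξ, ρ, σ}, {h, i} × {ξ, ρ}, {h, i} × {ξ, σ}, {h, i} × {ρ, σ}, {h, i} × {ξ, ρ, σ}}; |τ_{X×Y}| = 64.

Enumerate products U × V with U ∈ τ_X, V ∈ τ_Y (deduplicated):
  ∅ × ∅ = {} (∅)
  {h} × {ξ} = {(h,ξ)}
  {h} × {ρ} = {(h,ρ)}
  {h} × {σ} = {(h,σ)}
  {i} × {ξ} = {(i,ξ)}
  {i} × {ρ} = {(i,ρ)}
  {i} × {σ} = {(i,σ)}
  {h} × {ξ, ρ} = {(h,ξ), (h,ρ)}
  {h} × {ξ, σ} = {(h,ξ), (h,σ)}
  {h, i} × {ξ} = {(h,ξ), (i,ξ)}
  {h} × {ρ, σ} = {(h,ρ), (h,σ)}
  {h, i} × {ρ} = {(h,ρ), (i,ρ)}
  {h, i} × {σ} = {(h,σ), (i,σ)}
  {i} × {ξ, ρ} = {(i,ξ), (i,ρ)}
  {i} × {ξ, σ} = {(i,ξ), (i,σ)}
  {i} × {ρ, σ} = {(i,ρ), (i,σ)}
  {h} × {ξ, ρ, σ} = {(h,ξ), (h,ρ), (h,σ)}
  {i} × {ξ, ρ, σ} = {(i,ξ), (i,ρ), (i,σ)}
  {h, i} × {ξ, ρ} = {(h,ξ), (h,ρ), (i,ξ), (i,ρ)}
  {h, i} × {ξ, σ} = {(h,ξ), (h,σ), (i,ξ), (i,σ)}
  {h, i} × {ρ, σ} = {(h,ρ), (h,σ), (i,ρ), (i,σ)}
  {h, i} × {ξ, ρ, σ} = {(h,ξ), (h,ρ), (h,σ), (i,ξ), (i,ρ), (i,σ)}
These 22 distinct sets form the basis B.
Close under arbitrary unions to get τ_{X×Y}; counting gives |τ_{X×Y}| = 64.
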